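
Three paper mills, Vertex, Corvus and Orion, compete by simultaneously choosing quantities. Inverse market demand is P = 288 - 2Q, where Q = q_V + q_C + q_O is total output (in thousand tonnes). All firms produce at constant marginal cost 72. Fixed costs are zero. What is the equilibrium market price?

Each firm earns π_i = (288 - 2Q)q_i - 72q_i.
First-order condition (treating rivals' output as given): 216 - 4q_i - 2·Σ_{j≠i} q_j = 0.
With identical firms every q_j equals q_i, so Σ_{j≠i} q_j = 2q_i and 216 = 8q_i, giving q_i = 27.
Total output Q = 81, so price P = 288 - 2·81 = 126.

126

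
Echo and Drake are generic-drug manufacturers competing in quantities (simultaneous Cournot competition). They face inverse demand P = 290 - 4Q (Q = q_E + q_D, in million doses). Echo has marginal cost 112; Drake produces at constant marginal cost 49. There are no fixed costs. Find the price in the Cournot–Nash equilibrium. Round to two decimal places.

150.33

Echo's profit: π_E = (290 - 4Q)q_E - (112q_E). Setting ∂π_E/∂q_E = 0: 178 - 8q_E - 4(q_D) = 0.
Drake's first-order condition: 241 - 8q_D - 4(q_E) = 0.
Rearranging gives the reaction functions q_E = (178 - 4q_D)/8 and q_D = (241 - 4q_E)/8.
Substituting one into the other gives q_E = 115/12 and q_D = 76/3.
Total output Q = 419/12, so price P = 290 - 4·(419/12) = 451/3.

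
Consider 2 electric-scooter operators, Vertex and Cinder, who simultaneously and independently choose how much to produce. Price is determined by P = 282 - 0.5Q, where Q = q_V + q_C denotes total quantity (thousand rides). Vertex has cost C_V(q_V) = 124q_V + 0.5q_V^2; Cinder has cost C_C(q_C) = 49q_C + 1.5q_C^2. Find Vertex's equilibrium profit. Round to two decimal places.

Vertex's profit: π_V = (282 - 0.5Q)q_V - (124q_V + (1/2)q_V²). Setting ∂π_V/∂q_V = 0: 158 - 2q_V - (1/2)(q_C) = 0.
Cinder's first-order condition: 233 - 4q_C - (1/2)(q_V) = 0.
Rearranging gives the reaction functions q_V = (158 - (1/2)q_C)/2 and q_C = (233 - (1/2)q_V)/4.
Substituting one into the other gives q_V = 66.5161 and q_C = 1548/31.
Price P = 282 - (1/2)·116.4516 = 223.7742.
Vertex's profit: 223.7742·66.5161 - 124·66.5161 - (1/2)·66.5161² = 4424.3954.

4424.40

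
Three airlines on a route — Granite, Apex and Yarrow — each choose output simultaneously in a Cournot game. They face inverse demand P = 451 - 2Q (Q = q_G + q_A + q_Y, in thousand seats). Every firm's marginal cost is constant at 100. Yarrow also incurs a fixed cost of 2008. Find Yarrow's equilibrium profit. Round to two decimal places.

1842.03

A representative firm's profit is π_i = q_i(451 - 2Q) - 100q_i.
Setting ∂π_i/∂q_i = 0 with rivals' quantities fixed: 351 - 4q_i - 2·Σ_{j≠i} q_j = 0.
By symmetry each firm produces the same amount; substituting Σ_{j≠i} q_j = 2q_i yields q_i = 351/8.
Price P = 451 - 2·(1053/8) = 751/4.
Yarrow's profit: (751/4 - 100)·(351/8) - 2008 = 1842.0313.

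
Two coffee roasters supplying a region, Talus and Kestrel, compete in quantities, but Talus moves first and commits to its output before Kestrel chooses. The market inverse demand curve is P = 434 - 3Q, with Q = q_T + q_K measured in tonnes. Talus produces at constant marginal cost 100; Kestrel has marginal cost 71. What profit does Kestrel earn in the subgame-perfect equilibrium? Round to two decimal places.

3692.52

The follower Kestrel best-responds to any q_T: π_K = (434 - 3Q)q_K - 71q_K.
Setting the follower's marginal profit to zero, 363 - 3q_T - 6q_K = 0, i.e. q_K = (363 - 3q_T)/6.
Talus substitutes q_K(q_T) into its own profit: π_T = q_T(434 - 3q_T - (363 - 3q_T)/2) - 100q_T = (505/2 - (3/2)q_T)q_T - 100q_T.
Maximising: ∂π_T/∂q_T = 305/2 - 3q_T = 0, giving q_T = 305/6.
Then q_K = (363 - 3·(305/6))/6 = 421/12.
Price P = 434 - 3·(1031/12) = 705/4.
Kestrel's profit: (705/4 - 71)·(421/12) = 3692.5208.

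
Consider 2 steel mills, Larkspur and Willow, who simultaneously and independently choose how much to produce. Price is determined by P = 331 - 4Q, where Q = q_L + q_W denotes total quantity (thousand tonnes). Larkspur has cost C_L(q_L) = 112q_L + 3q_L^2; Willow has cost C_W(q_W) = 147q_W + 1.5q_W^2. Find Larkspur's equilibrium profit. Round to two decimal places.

1028.80

Larkspur's profit: π_L = (331 - 4Q)q_L - (112q_L + 3q_L²). Setting ∂π_L/∂q_L = 0: 219 - 14q_L - 4(q_W) = 0.
Willow's first-order condition: 184 - 11q_W - 4(q_L) = 0.
Best responses: q_L = (219 - 4q_W)/14, q_W = (184 - 4q_L)/11.
Substituting one into the other gives q_L = 1673/138 and q_W = 850/69.
Price P = 331 - 4·24.4420 = 233.2319.
Larkspur's profit: 233.2319·(1673/138) - 112·(1673/138) - 3(1673/138)² = 1028.8019.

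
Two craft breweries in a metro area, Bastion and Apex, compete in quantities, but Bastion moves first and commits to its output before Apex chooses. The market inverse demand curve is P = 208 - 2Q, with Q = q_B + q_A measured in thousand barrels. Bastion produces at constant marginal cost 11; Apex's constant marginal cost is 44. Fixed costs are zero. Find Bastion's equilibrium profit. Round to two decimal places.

3306.25

The follower Apex best-responds to any q_B: π_A = (208 - 2Q)q_A - 44q_A.
∂π_A/∂q_A = 164 - 2q_B - 4q_A = 0 gives the reaction function q_A = (164 - 2q_B)/4.
The leader anticipates this reaction. Substituting into P = 208 - 2Q gives P = 126 - q_B, so π_B = (126 - q_B)q_B - 11q_B.
Maximising: ∂π_B/∂q_B = 115 - 2q_B = 0, giving q_B = 115/2.
Then q_A = (164 - 2·(115/2))/4 = 49/4.
Price P = 208 - 2·(279/4) = 137/2.
Bastion's profit: (137/2 - 11)·(115/2) = 3306.2500.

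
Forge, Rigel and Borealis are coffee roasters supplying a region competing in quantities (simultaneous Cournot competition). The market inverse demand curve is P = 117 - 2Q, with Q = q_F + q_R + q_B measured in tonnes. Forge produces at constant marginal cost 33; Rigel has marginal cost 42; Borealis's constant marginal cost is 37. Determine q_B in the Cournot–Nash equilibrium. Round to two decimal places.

10.13

Forge's profit: π_F = (117 - 2Q)q_F - (33q_F). Setting ∂π_F/∂q_F = 0: 84 - 4q_F - 2(q_R + q_B) = 0.
Rigel's profit: π_R = (117 - 2Q)q_R - (42q_R). Setting ∂π_R/∂q_R = 0: 75 - 4q_R - 2(q_F + q_B) = 0.
Borealis's first-order condition: 80 - 4q_B - 2(q_F + q_R) = 0.
Adding the 3 first-order conditions: 239 − 8Q = 0, so Q = 239/8.
Back-substituting: q_F = (84 − 239/4)/2 = 97/8, q_R = (75 − 239/4)/2 = 61/8, q_B = (80 − 239/4)/2 = 81/8.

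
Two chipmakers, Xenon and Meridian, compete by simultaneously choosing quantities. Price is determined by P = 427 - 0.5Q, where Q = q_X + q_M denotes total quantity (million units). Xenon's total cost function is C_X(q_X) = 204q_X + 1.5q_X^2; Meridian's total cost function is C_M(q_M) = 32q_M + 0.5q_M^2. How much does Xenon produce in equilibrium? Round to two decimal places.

32.06

Xenon's profit: π_X = (427 - 0.5Q)q_X - (204q_X + (3/2)q_X²). Setting ∂π_X/∂q_X = 0: 223 - 4q_X - (1/2)(q_M) = 0.
Meridian's first-order condition: 395 - 2q_M - (1/2)(q_X) = 0.
Rearranging gives the reaction functions q_X = (223 - (1/2)q_M)/4 and q_M = (395 - (1/2)q_X)/2.
Solving the pair: q_X = 994/31, q_M = 189.4839.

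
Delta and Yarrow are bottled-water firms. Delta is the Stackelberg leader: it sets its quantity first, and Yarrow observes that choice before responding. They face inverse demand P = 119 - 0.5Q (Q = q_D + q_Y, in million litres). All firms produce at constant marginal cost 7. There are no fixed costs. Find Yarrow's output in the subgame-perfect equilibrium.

Solve by backward induction. Given q_D, the follower Yarrow maximises π_Y = (119 - (1/2)q_D - (1/2)q_Y)q_Y - 7q_Y.
∂π_Y/∂q_Y = 112 - (1/2)q_D - q_Y = 0 gives the reaction function q_Y = (112 - (1/2)q_D).
Delta substitutes q_Y(q_D) into its own profit: π_D = q_D(119 - (1/2)q_D - (112 - (1/2)q_D)/2) - 7q_D = (63 - (1/4)q_D)q_D - 7q_D.
The leader's first-order condition 56 - (1/2)q_D = 0 yields q_D = 112.
Then q_Y = (112 - (1/2)·112) = 56.

56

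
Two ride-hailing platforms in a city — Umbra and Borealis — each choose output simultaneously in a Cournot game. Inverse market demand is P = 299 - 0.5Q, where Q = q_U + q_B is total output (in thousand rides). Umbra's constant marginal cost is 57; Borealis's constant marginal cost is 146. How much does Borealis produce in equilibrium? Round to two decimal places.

42.67

Umbra's profit: π_U = (299 - 0.5Q)q_U - (57q_U). Setting ∂π_U/∂q_U = 0: 242 - q_U - (1/2)(q_B) = 0.
Borealis's first-order condition: 153 - q_B - (1/2)(q_U) = 0.
So q_U = (242 - (1/2)q_B) and q_B = (153 - (1/2)q_U).
Substituting one into the other gives q_U = 662/3 and q_B = 128/3.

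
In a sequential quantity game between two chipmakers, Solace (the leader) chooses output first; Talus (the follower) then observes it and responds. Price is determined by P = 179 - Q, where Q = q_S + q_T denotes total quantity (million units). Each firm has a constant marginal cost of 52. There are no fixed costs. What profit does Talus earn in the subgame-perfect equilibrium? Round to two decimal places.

The follower Talus best-responds to any q_S: π_T = (179 - Q)q_T - 52q_T.
Follower FOC: 127 - q_S - 2q_T = 0, so q_T(q_S) = (127 - q_S)/2.
Solace substitutes q_T(q_S) into its own profit: π_S = q_S(179 - q_S - (127 - q_S)/2) - 52q_S = (231/2 - (1/2)q_S)q_S - 52q_S.
The leader's first-order condition 127/2 - q_S = 0 yields q_S = 127/2.
Then q_T = (127 - 127/2)/2 = 127/4.
Price P = 179 - 381/4 = 335/4.
Talus's profit: (335/4 - 52)·(127/4) = 1008.0625.

1008.06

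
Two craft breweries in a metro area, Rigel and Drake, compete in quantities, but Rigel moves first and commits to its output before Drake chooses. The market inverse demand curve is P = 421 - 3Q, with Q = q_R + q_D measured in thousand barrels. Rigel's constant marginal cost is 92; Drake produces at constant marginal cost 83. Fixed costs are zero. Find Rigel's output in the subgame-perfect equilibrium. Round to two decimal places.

53.33

The follower Drake best-responds to any q_R: π_D = (421 - 3Q)q_D - 83q_D.
Setting the follower's marginal profit to zero, 338 - 3q_R - 6q_D = 0, i.e. q_D = (338 - 3q_R)/6.
The leader anticipates this reaction. Substituting into P = 421 - 3Q gives P = 252 - (3/2)q_R, so π_R = (252 - (3/2)q_R)q_R - 92q_R.
Leader FOC: 160 - 3q_R = 0, so q_R = 160/3.
Then q_D = (338 - 3·(160/3))/6 = 89/3.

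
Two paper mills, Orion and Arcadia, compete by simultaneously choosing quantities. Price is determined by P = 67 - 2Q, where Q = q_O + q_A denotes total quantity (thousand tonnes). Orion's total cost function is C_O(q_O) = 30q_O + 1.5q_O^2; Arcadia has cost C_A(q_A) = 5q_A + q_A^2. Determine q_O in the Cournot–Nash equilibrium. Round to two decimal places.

2.58

Orion's profit: π_O = (67 - 2Q)q_O - (30q_O + (3/2)q_O²). Setting ∂π_O/∂q_O = 0: 37 - 7q_O - 2(q_A) = 0.
Arcadia's first-order condition: 62 - 6q_A - 2(q_O) = 0.
Best responses: q_O = (37 - 2q_A)/7, q_A = (62 - 2q_O)/6.
Substituting one into the other gives q_O = 49/19 and q_A = 180/19.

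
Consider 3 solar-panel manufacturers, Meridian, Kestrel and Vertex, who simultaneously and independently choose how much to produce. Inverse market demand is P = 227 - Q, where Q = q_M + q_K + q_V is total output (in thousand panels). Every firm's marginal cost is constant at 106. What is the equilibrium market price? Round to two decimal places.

A representative firm's profit is π_i = q_i(227 - Q) - 106q_i.
First-order condition (treating rivals' output as given): 121 - 2q_i - Σ_{j≠i} q_j = 0.
With identical firms every q_j equals q_i, so Σ_{j≠i} q_j = 2q_i and 121 = 4q_i, giving q_i = 121/4.
Total output Q = 363/4, so price P = 227 - 363/4 = 545/4.

136.25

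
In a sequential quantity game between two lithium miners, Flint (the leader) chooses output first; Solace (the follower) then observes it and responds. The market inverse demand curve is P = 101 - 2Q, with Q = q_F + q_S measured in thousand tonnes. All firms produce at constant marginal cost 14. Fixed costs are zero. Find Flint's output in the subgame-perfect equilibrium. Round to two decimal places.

21.75

Solve by backward induction. Given q_F, the follower Solace maximises π_S = (101 - 2q_F - 2q_S)q_S - 14q_S.
Setting the follower's marginal profit to zero, 87 - 2q_F - 4q_S = 0, i.e. q_S = (87 - 2q_F)/4.
Flint substitutes q_S(q_F) into its own profit: π_F = q_F(101 - 2q_F - (87 - 2q_F)/2) - 14q_F = (115/2 - q_F)q_F - 14q_F.
The leader's first-order condition 87/2 - 2q_F = 0 yields q_F = 87/4.
Then q_S = (87 - 2·(87/4))/4 = 87/8.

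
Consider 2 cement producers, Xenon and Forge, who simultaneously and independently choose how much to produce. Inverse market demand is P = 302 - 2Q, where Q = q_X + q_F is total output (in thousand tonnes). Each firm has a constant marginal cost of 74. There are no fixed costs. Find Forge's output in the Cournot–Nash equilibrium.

A representative firm's profit is π_i = q_i(302 - 2Q) - 74q_i.
First-order condition (treating rivals' output as given): 228 - 4q_i - 2q_j = 0.
With identical firms every q_j equals q_i, so q_j = q_i and 228 = 6q_i, giving q_i = 38.

38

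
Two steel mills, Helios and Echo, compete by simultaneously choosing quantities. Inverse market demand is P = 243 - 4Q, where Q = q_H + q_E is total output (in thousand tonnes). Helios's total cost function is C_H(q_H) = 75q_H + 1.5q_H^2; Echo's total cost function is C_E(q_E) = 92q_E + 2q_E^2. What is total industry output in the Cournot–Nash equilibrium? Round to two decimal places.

20.70

Helios's profit: π_H = (243 - 4Q)q_H - (75q_H + (3/2)q_H²). Setting ∂π_H/∂q_H = 0: 168 - 11q_H - 4(q_E) = 0.
Echo's first-order condition: 151 - 12q_E - 4(q_H) = 0.
Best responses: q_H = (168 - 4q_E)/11, q_E = (151 - 4q_H)/12.
Solving the pair: q_H = 353/29, q_E = 989/116.
Total output Q = 353/29 + 989/116 = 20.6983.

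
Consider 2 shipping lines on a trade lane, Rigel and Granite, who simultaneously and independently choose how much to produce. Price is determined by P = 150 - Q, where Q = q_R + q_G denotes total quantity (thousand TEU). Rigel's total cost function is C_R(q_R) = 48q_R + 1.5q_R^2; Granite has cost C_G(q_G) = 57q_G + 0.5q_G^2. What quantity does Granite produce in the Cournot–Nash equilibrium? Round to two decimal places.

Rigel's profit: π_R = (150 - Q)q_R - (48q_R + (3/2)q_R²). Setting ∂π_R/∂q_R = 0: 102 - 5q_R - (q_G) = 0.
Granite's profit: π_G = (150 - Q)q_G - (57q_G + (1/2)q_G²). Setting ∂π_G/∂q_G = 0: 93 - 3q_G - (q_R) = 0.
Best responses: q_R = (102 - q_G)/5, q_G = (93 - q_R)/3.
Substituting one into the other gives q_R = 213/14 and q_G = 363/14.

25.93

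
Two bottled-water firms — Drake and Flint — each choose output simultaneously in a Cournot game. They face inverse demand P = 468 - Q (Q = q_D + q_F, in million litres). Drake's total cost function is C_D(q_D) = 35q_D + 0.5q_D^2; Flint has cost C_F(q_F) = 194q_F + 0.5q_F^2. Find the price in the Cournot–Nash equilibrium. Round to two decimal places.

291.25

Drake's profit: π_D = (468 - Q)q_D - (35q_D + (1/2)q_D²). Setting ∂π_D/∂q_D = 0: 433 - 3q_D - (q_F) = 0.
Flint's first-order condition: 274 - 3q_F - (q_D) = 0.
So q_D = (433 - q_F)/3 and q_F = (274 - q_D)/3.
Substituting one into the other gives q_D = 1025/8 and q_F = 389/8.
Total output Q = 707/4, so price P = 468 - 707/4 = 1165/4.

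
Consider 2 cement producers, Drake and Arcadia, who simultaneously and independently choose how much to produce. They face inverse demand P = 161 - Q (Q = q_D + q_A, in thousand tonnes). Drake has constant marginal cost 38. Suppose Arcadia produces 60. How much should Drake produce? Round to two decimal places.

With the rival's output fixed at 60, Drake's profit is π_D = (161 - 60 - q_D)q_D - (38q_D) = (101 - q_D)q_D - (38q_D).
∂π_D/∂q_D = 63 - 2q_D = 0, so q_D = 63/2.

31.50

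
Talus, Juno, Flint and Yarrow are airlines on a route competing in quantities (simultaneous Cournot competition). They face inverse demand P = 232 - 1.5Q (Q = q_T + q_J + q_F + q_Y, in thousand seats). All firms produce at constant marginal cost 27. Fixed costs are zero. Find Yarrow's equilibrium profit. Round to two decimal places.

1120.67

Each firm earns π_i = (232 - 1.5Q)q_i - 27q_i.
Setting ∂π_i/∂q_i = 0 with rivals' quantities fixed: 205 - 3q_i - (3/2)·Σ_{j≠i} q_j = 0.
With identical firms every q_j equals q_i, so Σ_{j≠i} q_j = 3q_i and 205 = (15/2)q_i, giving q_i = 82/3.
Price P = 232 - (3/2)·(328/3) = 68.
Yarrow's profit: (68 - 27)·(82/3) = 1120.6667.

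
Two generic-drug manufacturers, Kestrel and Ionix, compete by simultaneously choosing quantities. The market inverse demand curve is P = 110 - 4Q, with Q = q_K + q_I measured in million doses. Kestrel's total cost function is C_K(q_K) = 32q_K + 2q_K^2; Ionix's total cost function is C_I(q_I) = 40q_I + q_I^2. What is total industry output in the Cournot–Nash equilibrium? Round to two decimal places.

9.88

Kestrel's profit: π_K = (110 - 4Q)q_K - (32q_K + 2q_K²). Setting ∂π_K/∂q_K = 0: 78 - 12q_K - 4(q_I) = 0.
Ionix's profit: π_I = (110 - 4Q)q_I - (40q_I + q_I²). Setting ∂π_I/∂q_I = 0: 70 - 10q_I - 4(q_K) = 0.
Rearranging gives the reaction functions q_K = (78 - 4q_I)/12 and q_I = (70 - 4q_K)/10.
Substituting one into the other gives q_K = 125/26 and q_I = 66/13.
Total output Q = 125/26 + 66/13 = 257/26.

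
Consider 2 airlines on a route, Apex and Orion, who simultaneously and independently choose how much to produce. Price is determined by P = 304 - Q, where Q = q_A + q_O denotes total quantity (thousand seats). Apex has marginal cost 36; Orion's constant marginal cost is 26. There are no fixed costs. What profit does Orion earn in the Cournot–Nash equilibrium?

Apex's profit: π_A = (304 - Q)q_A - (36q_A). Setting ∂π_A/∂q_A = 0: 268 - 2q_A - (q_O) = 0.
Orion's first-order condition: 278 - 2q_O - (q_A) = 0.
So q_A = (268 - q_O)/2 and q_O = (278 - q_A)/2.
Substituting one into the other gives q_A = 86 and q_O = 96.
Price P = 304 - 182 = 122.
Orion's profit: (122 - 26)·96 = 9216.

9216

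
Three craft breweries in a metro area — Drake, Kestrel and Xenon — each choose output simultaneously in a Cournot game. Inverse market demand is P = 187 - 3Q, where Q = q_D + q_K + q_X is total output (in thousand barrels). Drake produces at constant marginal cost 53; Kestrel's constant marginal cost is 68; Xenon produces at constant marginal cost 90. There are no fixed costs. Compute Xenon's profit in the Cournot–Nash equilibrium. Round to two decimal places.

Drake's profit: π_D = (187 - 3Q)q_D - (53q_D). Setting ∂π_D/∂q_D = 0: 134 - 6q_D - 3(q_K + q_X) = 0.
Kestrel's first-order condition: 119 - 6q_K - 3(q_D + q_X) = 0.
Xenon's first-order condition: 97 - 6q_X - 3(q_D + q_K) = 0.
Adding the 3 first-order conditions: 350 − 12Q = 0, so Q = 175/6.
Back-substituting: q_D = (134 − 175/2)/3 = 31/2, q_K = (119 − 175/2)/3 = 21/2, q_X = (97 − 175/2)/3 = 19/6.
Price P = 187 - 3·(175/6) = 199/2.
Xenon's profit: (199/2 - 90)·(19/6) = 361/12.

30.08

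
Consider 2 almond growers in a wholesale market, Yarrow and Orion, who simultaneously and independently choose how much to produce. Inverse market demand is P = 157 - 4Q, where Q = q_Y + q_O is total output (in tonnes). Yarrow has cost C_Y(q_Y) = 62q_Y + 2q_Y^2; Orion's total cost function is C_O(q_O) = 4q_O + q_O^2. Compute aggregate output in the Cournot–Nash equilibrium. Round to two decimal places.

Yarrow's profit: π_Y = (157 - 4Q)q_Y - (62q_Y + 2q_Y²). Setting ∂π_Y/∂q_Y = 0: 95 - 12q_Y - 4(q_O) = 0.
Orion's profit: π_O = (157 - 4Q)q_O - (4q_O + q_O²). Setting ∂π_O/∂q_O = 0: 153 - 10q_O - 4(q_Y) = 0.
So q_Y = (95 - 4q_O)/12 and q_O = (153 - 4q_Y)/10.
Substituting one into the other gives q_Y = 13/4 and q_O = 14.
Total output Q = 13/4 + 14 = 69/4.

17.25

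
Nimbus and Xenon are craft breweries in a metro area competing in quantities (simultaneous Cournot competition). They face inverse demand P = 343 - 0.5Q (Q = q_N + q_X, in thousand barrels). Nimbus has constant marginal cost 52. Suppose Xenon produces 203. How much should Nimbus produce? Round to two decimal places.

With the rival's output fixed at 203, Nimbus's profit is π_N = (343 - (1/2)·203 - (1/2)q_N)q_N - (52q_N) = (483/2 - (1/2)q_N)q_N - (52q_N).
∂π_N/∂q_N = 379/2 - q_N = 0, so q_N = 379/2.

189.50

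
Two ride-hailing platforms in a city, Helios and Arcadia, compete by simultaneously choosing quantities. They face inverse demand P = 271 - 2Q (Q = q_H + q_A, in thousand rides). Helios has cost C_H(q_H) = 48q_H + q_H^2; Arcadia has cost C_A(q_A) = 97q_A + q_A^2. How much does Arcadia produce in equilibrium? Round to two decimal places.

Helios's profit: π_H = (271 - 2Q)q_H - (48q_H + q_H²). Setting ∂π_H/∂q_H = 0: 223 - 6q_H - 2(q_A) = 0.
Arcadia's profit: π_A = (271 - 2Q)q_A - (97q_A + q_A²). Setting ∂π_A/∂q_A = 0: 174 - 6q_A - 2(q_H) = 0.
So q_H = (223 - 2q_A)/6 and q_A = (174 - 2q_H)/6.
Substituting one into the other gives q_H = 495/16 and q_A = 299/16.

18.69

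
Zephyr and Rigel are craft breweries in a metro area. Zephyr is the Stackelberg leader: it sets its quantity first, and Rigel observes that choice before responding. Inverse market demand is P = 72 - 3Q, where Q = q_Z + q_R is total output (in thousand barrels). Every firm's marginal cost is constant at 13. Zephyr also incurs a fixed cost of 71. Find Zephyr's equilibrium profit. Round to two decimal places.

74.04

The follower Rigel best-responds to any q_Z: π_R = (72 - 3Q)q_R - 13q_R.
∂π_R/∂q_R = 59 - 3q_Z - 6q_R = 0 gives the reaction function q_R = (59 - 3q_Z)/6.
Zephyr substitutes q_R(q_Z) into its own profit: π_Z = q_Z(72 - 3q_Z - (59 - 3q_Z)/2) - 13q_Z = (85/2 - (3/2)q_Z)q_Z - 13q_Z.
The leader's first-order condition 59/2 - 3q_Z = 0 yields q_Z = 59/6.
Then q_R = (59 - 3·(59/6))/6 = 59/12.
Price P = 72 - 3·(59/4) = 111/4.
Zephyr's profit: (111/4 - 13)·(59/6) - 71 = 1777/24.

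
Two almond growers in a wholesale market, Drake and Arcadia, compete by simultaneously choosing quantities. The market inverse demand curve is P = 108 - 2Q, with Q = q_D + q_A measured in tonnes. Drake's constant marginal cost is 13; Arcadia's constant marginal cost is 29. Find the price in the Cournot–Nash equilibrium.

Drake's profit: π_D = (108 - 2Q)q_D - (13q_D). Setting ∂π_D/∂q_D = 0: 95 - 4q_D - 2(q_A) = 0.
Arcadia's profit: π_A = (108 - 2Q)q_A - (29q_A). Setting ∂π_A/∂q_A = 0: 79 - 4q_A - 2(q_D) = 0.
So q_D = (95 - 2q_A)/4 and q_A = (79 - 2q_D)/4.
Substituting one into the other gives q_D = 37/2 and q_A = 21/2.
Total output Q = 29, so price P = 108 - 2·29 = 50.

50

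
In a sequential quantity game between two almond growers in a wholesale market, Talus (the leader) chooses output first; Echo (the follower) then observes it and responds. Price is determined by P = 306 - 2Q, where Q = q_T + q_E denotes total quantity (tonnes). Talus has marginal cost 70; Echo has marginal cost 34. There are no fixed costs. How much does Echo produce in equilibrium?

43

The follower Echo best-responds to any q_T: π_E = (306 - 2Q)q_E - 34q_E.
∂π_E/∂q_E = 272 - 2q_T - 4q_E = 0 gives the reaction function q_E = (272 - 2q_T)/4.
The leader anticipates this reaction. Substituting into P = 306 - 2Q gives P = 170 - q_T, so π_T = (170 - q_T)q_T - 70q_T.
Leader FOC: 100 - 2q_T = 0, so q_T = 50.
Then q_E = (272 - 2·50)/4 = 43.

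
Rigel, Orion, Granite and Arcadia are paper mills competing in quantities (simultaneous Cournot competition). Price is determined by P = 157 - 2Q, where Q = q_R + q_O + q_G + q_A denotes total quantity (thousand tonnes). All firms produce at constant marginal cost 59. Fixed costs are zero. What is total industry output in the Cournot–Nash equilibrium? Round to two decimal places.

Each firm earns π_i = (157 - 2Q)q_i - 59q_i.
Setting ∂π_i/∂q_i = 0 with rivals' quantities fixed: 98 - 4q_i - 2·Σ_{j≠i} q_j = 0.
By symmetry each firm produces the same amount; substituting Σ_{j≠i} q_j = 3q_i yields q_i = 98/10 = 49/5.
Total output Q = 49/5 + 49/5 + 49/5 + 49/5 = 196/5.

39.20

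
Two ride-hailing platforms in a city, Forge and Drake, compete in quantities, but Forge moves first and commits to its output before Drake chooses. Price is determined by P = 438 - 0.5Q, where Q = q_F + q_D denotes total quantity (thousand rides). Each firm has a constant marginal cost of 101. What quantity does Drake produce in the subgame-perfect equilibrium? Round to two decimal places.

Solve by backward induction. Given q_F, the follower Drake maximises π_D = (438 - (1/2)q_F - (1/2)q_D)q_D - 101q_D.
Follower FOC: 337 - (1/2)q_F - q_D = 0, so q_D(q_F) = (337 - (1/2)q_F).
The leader anticipates this reaction. Substituting into P = 438 - 0.5Q gives P = 539/2 - (1/4)q_F, so π_F = (539/2 - (1/4)q_F)q_F - 101q_F.
The leader's first-order condition 337/2 - (1/2)q_F = 0 yields q_F = 337.
Then q_D = (337 - (1/2)·337) = 337/2.

168.50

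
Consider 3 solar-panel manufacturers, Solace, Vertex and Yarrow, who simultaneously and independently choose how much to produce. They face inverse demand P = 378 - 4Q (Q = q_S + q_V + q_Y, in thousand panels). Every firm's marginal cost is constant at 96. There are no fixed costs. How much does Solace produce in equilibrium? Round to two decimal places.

17.63

A representative firm's profit is π_i = q_i(378 - 4Q) - 96q_i.
Setting ∂π_i/∂q_i = 0 with rivals' quantities fixed: 282 - 8q_i - 4·Σ_{j≠i} q_j = 0.
With identical firms every q_j equals q_i, so Σ_{j≠i} q_j = 2q_i and 282 = 16q_i, giving q_i = 141/8.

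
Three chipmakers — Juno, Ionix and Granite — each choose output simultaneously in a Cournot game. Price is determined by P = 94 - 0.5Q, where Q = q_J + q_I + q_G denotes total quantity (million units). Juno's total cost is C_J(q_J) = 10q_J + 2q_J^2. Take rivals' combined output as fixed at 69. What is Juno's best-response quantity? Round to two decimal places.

With rivals' combined output fixed at 69, Juno's profit is π_J = (94 - (1/2)·69 - (1/2)q_J)q_J - (10q_J + 2q_J²) = (119/2 - (1/2)q_J)q_J - (10q_J + 2q_J²).
∂π_J/∂q_J = 99/2 - 5q_J = 0, so q_J = 99/10.

9.90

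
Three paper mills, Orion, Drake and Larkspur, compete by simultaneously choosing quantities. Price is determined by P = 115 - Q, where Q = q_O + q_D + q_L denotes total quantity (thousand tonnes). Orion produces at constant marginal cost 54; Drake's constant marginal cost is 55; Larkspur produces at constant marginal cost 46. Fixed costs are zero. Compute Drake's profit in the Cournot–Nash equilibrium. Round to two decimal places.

156.25

Orion's profit: π_O = (115 - Q)q_O - (54q_O). Setting ∂π_O/∂q_O = 0: 61 - 2q_O - (q_D + q_L) = 0.
Drake's profit: π_D = (115 - Q)q_D - (55q_D). Setting ∂π_D/∂q_D = 0: 60 - 2q_D - (q_O + q_L) = 0.
Larkspur's profit: π_L = (115 - Q)q_L - (46q_L). Setting ∂π_L/∂q_L = 0: 69 - 2q_L - (q_O + q_D) = 0.
Adding the 3 conditions: 190 − 2Q − 2Q = 0, i.e. Q = 95/2.
Back-substituting: q_O = (61 − 95/2) = 27/2, q_D = (60 − 95/2) = 25/2, q_L = (69 − 95/2) = 43/2.
Price P = 115 - 95/2 = 135/2.
Drake's profit: (135/2 - 55)·(25/2) = 625/4.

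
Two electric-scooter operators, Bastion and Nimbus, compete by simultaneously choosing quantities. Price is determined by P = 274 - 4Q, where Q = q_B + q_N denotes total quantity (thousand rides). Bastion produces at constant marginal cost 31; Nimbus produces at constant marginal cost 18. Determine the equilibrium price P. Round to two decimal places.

107.67

Bastion's profit: π_B = (274 - 4Q)q_B - (31q_B). Setting ∂π_B/∂q_B = 0: 243 - 8q_B - 4(q_N) = 0.
Nimbus's profit: π_N = (274 - 4Q)q_N - (18q_N). Setting ∂π_N/∂q_N = 0: 256 - 8q_N - 4(q_B) = 0.
So q_B = (243 - 4q_N)/8 and q_N = (256 - 4q_B)/8.
Solving the pair: q_B = 115/6, q_N = 269/12.
Total output Q = 499/12, so price P = 274 - 4·(499/12) = 323/3.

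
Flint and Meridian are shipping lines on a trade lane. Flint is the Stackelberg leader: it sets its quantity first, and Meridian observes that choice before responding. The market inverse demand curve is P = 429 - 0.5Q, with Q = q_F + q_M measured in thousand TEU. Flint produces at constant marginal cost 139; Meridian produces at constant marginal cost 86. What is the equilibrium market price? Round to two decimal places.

The follower Meridian best-responds to any q_F: π_M = (429 - 0.5Q)q_M - 86q_M.
∂π_M/∂q_M = 343 - (1/2)q_F - q_M = 0 gives the reaction function q_M = (343 - (1/2)q_F).
Flint substitutes q_M(q_F) into its own profit: π_F = q_F(429 - (1/2)q_F - (343 - (1/2)q_F)/2) - 139q_F = (515/2 - (1/4)q_F)q_F - 139q_F.
The leader's first-order condition 237/2 - (1/2)q_F = 0 yields q_F = 237.
Then q_M = (343 - (1/2)·237) = 449/2.
Total output Q = 923/2, so price P = 429 - (1/2)·(923/2) = 793/4.

198.25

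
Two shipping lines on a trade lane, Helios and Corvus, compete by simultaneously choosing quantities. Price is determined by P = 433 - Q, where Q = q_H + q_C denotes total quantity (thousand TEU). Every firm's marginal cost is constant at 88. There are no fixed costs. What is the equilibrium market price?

203

Each firm earns π_i = (433 - Q)q_i - 88q_i.
Setting ∂π_i/∂q_i = 0 with rivals' quantities fixed: 345 - 2q_i - q_j = 0.
By symmetry each firm produces the same amount; substituting q_j = q_i yields q_i = 345/3 = 115.
Total output Q = 230, so price P = 433 - 230 = 203.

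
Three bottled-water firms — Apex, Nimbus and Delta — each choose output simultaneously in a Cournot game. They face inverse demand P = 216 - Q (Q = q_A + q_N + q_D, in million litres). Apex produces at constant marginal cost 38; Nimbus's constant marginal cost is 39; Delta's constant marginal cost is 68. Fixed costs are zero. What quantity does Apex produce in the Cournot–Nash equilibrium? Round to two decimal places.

Apex's profit: π_A = (216 - Q)q_A - (38q_A). Setting ∂π_A/∂q_A = 0: 178 - 2q_A - (q_N + q_D) = 0.
Nimbus's first-order condition: 177 - 2q_N - (q_A + q_D) = 0.
Delta's first-order condition: 148 - 2q_D - (q_A + q_N) = 0.
Adding the 3 conditions: 503 − 2Q − 2Q = 0, i.e. Q = 503/4.
Back-substituting: q_A = (178 − 503/4) = 209/4, q_N = (177 − 503/4) = 205/4, q_D = (148 − 503/4) = 89/4.

52.25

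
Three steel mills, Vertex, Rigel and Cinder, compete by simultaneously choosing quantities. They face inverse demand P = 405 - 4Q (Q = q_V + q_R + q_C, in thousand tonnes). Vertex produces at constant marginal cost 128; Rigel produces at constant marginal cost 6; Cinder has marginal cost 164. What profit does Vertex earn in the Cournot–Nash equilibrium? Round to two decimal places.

570.02

Vertex's profit: π_V = (405 - 4Q)q_V - (128q_V). Setting ∂π_V/∂q_V = 0: 277 - 8q_V - 4(q_R + q_C) = 0.
Rigel's profit: π_R = (405 - 4Q)q_R - (6q_R). Setting ∂π_R/∂q_R = 0: 399 - 8q_R - 4(q_V + q_C) = 0.
Cinder's first-order condition: 241 - 8q_C - 4(q_V + q_R) = 0.
Adding the 3 conditions: 917 − 8Q − 8Q = 0, i.e. Q = 917/16.
Back-substituting: q_V = (277 − 917/4)/4 = 191/16, q_R = (399 − 917/4)/4 = 679/16, q_C = (241 − 917/4)/4 = 47/16.
Price P = 405 - 4·(917/16) = 703/4.
Vertex's profit: (703/4 - 128)·(191/16) = 570.0156.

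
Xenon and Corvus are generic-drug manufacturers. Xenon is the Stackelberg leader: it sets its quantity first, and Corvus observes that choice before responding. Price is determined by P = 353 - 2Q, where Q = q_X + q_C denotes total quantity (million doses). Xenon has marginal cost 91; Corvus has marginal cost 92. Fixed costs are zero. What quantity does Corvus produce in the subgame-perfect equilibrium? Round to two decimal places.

32.38

The follower Corvus best-responds to any q_X: π_C = (353 - 2Q)q_C - 92q_C.
Setting the follower's marginal profit to zero, 261 - 2q_X - 4q_C = 0, i.e. q_C = (261 - 2q_X)/4.
Xenon substitutes q_C(q_X) into its own profit: π_X = q_X(353 - 2q_X - (261 - 2q_X)/2) - 91q_X = (445/2 - q_X)q_X - 91q_X.
The leader's first-order condition 263/2 - 2q_X = 0 yields q_X = 263/4.
Then q_C = (261 - 2·(263/4))/4 = 259/8.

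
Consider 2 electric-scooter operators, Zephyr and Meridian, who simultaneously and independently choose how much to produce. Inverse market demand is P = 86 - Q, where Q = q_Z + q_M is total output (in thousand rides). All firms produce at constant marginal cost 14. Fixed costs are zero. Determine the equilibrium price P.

Each firm earns π_i = (86 - Q)q_i - 14q_i.
First-order condition (treating rivals' output as given): 72 - 2q_i - q_j = 0.
With identical firms every q_j equals q_i, so q_j = q_i and 72 = 3q_i, giving q_i = 24.
Total output Q = 48, so price P = 86 - 48 = 38.

38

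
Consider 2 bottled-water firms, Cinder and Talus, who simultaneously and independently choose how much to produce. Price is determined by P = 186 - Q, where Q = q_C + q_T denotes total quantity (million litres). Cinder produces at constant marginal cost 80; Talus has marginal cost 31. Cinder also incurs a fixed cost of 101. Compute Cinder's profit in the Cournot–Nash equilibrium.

Cinder's profit: π_C = (186 - Q)q_C - (80q_C). Setting ∂π_C/∂q_C = 0: 106 - 2q_C - (q_T) = 0.
Talus's profit: π_T = (186 - Q)q_T - (31q_T). Setting ∂π_T/∂q_T = 0: 155 - 2q_T - (q_C) = 0.
So q_C = (106 - q_T)/2 and q_T = (155 - q_C)/2.
Solving the pair: q_C = 19, q_T = 68.
Price P = 186 - 87 = 99.
Cinder's profit: (99 - 80)·19 - 101 = 260.

260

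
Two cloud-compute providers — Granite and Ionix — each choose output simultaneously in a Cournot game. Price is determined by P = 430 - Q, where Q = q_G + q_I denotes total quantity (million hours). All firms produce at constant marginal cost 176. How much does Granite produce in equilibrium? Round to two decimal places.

84.67

Each firm earns π_i = (430 - Q)q_i - 176q_i.
First-order condition (treating rivals' output as given): 254 - 2q_i - q_j = 0.
By symmetry each firm produces the same amount; substituting q_j = q_i yields q_i = 254/3.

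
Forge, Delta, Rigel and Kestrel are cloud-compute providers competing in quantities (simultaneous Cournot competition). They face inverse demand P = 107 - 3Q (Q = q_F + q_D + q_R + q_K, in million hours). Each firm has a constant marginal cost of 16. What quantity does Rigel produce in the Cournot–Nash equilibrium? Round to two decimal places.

Each firm earns π_i = (107 - 3Q)q_i - 16q_i.
Setting ∂π_i/∂q_i = 0 with rivals' quantities fixed: 91 - 6q_i - 3·Σ_{j≠i} q_j = 0.
With identical firms every q_j equals q_i, so Σ_{j≠i} q_j = 3q_i and 91 = 15q_i, giving q_i = 91/15.

6.07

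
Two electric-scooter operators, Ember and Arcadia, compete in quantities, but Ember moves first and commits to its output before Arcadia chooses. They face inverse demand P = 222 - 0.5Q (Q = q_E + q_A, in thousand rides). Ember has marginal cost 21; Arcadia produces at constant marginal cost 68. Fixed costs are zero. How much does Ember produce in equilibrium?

Solve by backward induction. Given q_E, the follower Arcadia maximises π_A = (222 - (1/2)q_E - (1/2)q_A)q_A - 68q_A.
Setting the follower's marginal profit to zero, 154 - (1/2)q_E - q_A = 0, i.e. q_A = (154 - (1/2)q_E).
The leader anticipates this reaction. Substituting into P = 222 - 0.5Q gives P = 145 - (1/4)q_E, so π_E = (145 - (1/4)q_E)q_E - 21q_E.
Leader FOC: 124 - (1/2)q_E = 0, so q_E = 248.
Then q_A = (154 - (1/2)·248) = 30.

248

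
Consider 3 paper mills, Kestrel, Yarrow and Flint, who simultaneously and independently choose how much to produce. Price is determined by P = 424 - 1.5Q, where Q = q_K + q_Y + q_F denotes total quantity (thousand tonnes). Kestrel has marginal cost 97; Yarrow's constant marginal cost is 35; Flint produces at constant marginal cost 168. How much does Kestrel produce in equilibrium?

56

Kestrel's profit: π_K = (424 - 1.5Q)q_K - (97q_K). Setting ∂π_K/∂q_K = 0: 327 - 3q_K - (3/2)(q_Y + q_F) = 0.
Yarrow's first-order condition: 389 - 3q_Y - (3/2)(q_K + q_F) = 0.
Flint's first-order condition: 256 - 3q_F - (3/2)(q_K + q_Y) = 0.
Adding the 3 first-order conditions: 972 − 6Q = 0, so Q = 162.
Back-substituting: q_K = (327 − 243)/(3/2) = 56, q_Y = (389 − 243)/(3/2) = 292/3, q_F = (256 − 243)/(3/2) = 26/3.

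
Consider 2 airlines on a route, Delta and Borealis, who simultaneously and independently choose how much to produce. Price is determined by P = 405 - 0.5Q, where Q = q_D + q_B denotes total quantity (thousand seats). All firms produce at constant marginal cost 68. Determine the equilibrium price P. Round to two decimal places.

A representative firm's profit is π_i = q_i(405 - 0.5Q) - 68q_i.
First-order condition (treating rivals' output as given): 337 - q_i - (1/2)q_j = 0.
With identical firms every q_j equals q_i, so q_j = q_i and 337 = (3/2)q_i, giving q_i = 674/3.
Total output Q = 1348/3, so price P = 405 - (1/2)·(1348/3) = 541/3.

180.33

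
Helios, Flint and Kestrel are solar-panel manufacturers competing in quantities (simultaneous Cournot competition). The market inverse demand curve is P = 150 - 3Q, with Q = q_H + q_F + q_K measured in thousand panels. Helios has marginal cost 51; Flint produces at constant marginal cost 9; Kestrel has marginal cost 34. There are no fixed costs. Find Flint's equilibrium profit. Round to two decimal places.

901.33

Helios's profit: π_H = (150 - 3Q)q_H - (51q_H). Setting ∂π_H/∂q_H = 0: 99 - 6q_H - 3(q_F + q_K) = 0.
Flint's profit: π_F = (150 - 3Q)q_F - (9q_F). Setting ∂π_F/∂q_F = 0: 141 - 6q_F - 3(q_H + q_K) = 0.
Kestrel's profit: π_K = (150 - 3Q)q_K - (34q_K). Setting ∂π_K/∂q_K = 0: 116 - 6q_K - 3(q_H + q_F) = 0.
Summing all 3 equations gives 356 − 12Q = 0, hence Q = 89/3.
Back-substituting: q_H = (99 − 89)/3 = 10/3, q_F = (141 − 89)/3 = 52/3, q_K = (116 − 89)/3 = 9.
Price P = 150 - 3·(89/3) = 61.
Flint's profit: (61 - 9)·(52/3) = 901.3333.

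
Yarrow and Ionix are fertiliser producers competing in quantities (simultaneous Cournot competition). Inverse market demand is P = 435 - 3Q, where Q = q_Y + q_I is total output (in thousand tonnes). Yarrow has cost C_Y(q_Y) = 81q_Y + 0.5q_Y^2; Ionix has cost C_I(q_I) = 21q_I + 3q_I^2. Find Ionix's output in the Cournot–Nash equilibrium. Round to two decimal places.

Yarrow's profit: π_Y = (435 - 3Q)q_Y - (81q_Y + (1/2)q_Y²). Setting ∂π_Y/∂q_Y = 0: 354 - 7q_Y - 3(q_I) = 0.
Ionix's profit: π_I = (435 - 3Q)q_I - (21q_I + 3q_I²). Setting ∂π_I/∂q_I = 0: 414 - 12q_I - 3(q_Y) = 0.
Best responses: q_Y = (354 - 3q_I)/7, q_I = (414 - 3q_Y)/12.
Substituting one into the other gives q_Y = 1002/25 and q_I = 612/25.

24.48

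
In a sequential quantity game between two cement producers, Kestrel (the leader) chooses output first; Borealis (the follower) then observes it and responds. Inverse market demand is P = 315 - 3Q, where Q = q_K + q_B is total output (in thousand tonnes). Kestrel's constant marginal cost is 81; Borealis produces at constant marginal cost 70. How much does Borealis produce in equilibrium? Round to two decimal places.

Solve by backward induction. Given q_K, the follower Borealis maximises π_B = (315 - 3q_K - 3q_B)q_B - 70q_B.
∂π_B/∂q_B = 245 - 3q_K - 6q_B = 0 gives the reaction function q_B = (245 - 3q_K)/6.
The leader anticipates this reaction. Substituting into P = 315 - 3Q gives P = 385/2 - (3/2)q_K, so π_K = (385/2 - (3/2)q_K)q_K - 81q_K.
The leader's first-order condition 223/2 - 3q_K = 0 yields q_K = 223/6.
Then q_B = (245 - 3·(223/6))/6 = 89/4.

22.25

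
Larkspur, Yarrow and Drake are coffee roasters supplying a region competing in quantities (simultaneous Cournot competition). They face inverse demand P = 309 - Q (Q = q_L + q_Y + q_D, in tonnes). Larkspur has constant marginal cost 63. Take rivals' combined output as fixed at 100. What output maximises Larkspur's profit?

73

With rivals' combined output fixed at 100, Larkspur's profit is π_L = (309 - 100 - q_L)q_L - (63q_L) = (209 - q_L)q_L - (63q_L).
∂π_L/∂q_L = 146 - 2q_L = 0, so q_L = 73.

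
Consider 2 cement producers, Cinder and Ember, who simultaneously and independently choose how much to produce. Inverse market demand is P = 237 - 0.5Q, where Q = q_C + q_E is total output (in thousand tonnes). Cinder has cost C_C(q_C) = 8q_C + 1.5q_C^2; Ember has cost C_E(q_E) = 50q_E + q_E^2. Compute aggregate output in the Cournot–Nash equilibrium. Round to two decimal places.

104.43

Cinder's profit: π_C = (237 - 0.5Q)q_C - (8q_C + (3/2)q_C²). Setting ∂π_C/∂q_C = 0: 229 - 4q_C - (1/2)(q_E) = 0.
Ember's profit: π_E = (237 - 0.5Q)q_E - (50q_E + q_E²). Setting ∂π_E/∂q_E = 0: 187 - 3q_E - (1/2)(q_C) = 0.
Best responses: q_C = (229 - (1/2)q_E)/4, q_E = (187 - (1/2)q_C)/3.
Solving the pair: q_C = 50.5106, q_E = 53.9149.
Total output Q = 50.5106 + 53.9149 = 104.4255.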